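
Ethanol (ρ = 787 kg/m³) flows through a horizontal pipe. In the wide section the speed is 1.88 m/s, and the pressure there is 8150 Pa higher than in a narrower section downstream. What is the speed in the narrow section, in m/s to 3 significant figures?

With h₁ = h₂, rearranging Bernoulli gives v₂ = √(v₁² + 2ΔP/ρ).
v₂ = √(1.88² + 2·8150/787) = √(3.53 + 20.7) = 4.92 m/s.

v₂ = 4.92 m/s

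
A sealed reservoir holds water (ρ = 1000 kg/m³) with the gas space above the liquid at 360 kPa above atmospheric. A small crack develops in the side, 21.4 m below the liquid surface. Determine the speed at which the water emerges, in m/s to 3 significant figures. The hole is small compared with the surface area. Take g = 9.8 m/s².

v ≈ 33.8 m/s

Take point 1 at the surface (v₁ ≈ 0) and point 2 at the hole (at atmospheric pressure). Bernoulli: P₁ + ρg h = P_atm + ½ρv₂².
With P₁ − P_atm = 360000 Pa, v₂ = √(2gh + 2ΔP/ρ) = √(2·9.8·21.4 + 2·360000/1000) = 33.8 m/s.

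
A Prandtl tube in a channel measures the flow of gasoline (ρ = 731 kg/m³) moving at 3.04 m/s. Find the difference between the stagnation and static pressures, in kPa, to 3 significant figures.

ΔP ≈ 3.38 kPa

At the stagnation point the flow is brought to rest, so Bernoulli gives P_stag − P_static = ½ρv².
ΔP = ½·731·3.04² = 3380 Pa.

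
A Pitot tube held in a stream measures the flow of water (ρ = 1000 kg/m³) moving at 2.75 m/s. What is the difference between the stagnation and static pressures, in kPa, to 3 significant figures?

Bernoulli between the free stream and the stagnation point: ½ρv² = P_stag − P_static.
ΔP = ½·1000·2.75² = 3780 Pa.

ΔP ≈ 3.78 kPa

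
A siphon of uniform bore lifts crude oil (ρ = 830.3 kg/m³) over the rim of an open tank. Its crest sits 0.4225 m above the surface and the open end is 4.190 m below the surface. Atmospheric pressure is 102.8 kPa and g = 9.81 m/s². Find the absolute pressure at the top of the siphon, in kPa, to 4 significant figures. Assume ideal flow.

The outlet speed comes from Torricelli: v = √(2g·4.190) = 9.067 m/s.
The bore is uniform, so the speed at the crest is the same v. Bernoulli surface→crest: P_atm = P_top + ½ρv² + ρg·h_top.
P_top = 102800 − ½·830.3·9.067² − 830.3·9.81·0.4225 = 65230 Pa.

P_top ≈ 65.23 kPa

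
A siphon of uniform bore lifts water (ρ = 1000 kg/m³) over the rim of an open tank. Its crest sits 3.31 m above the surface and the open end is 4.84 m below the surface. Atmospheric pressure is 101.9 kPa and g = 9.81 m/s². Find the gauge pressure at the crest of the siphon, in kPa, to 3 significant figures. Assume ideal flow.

-80.0 kPa

The outlet speed comes from Torricelli: v = √(2g·4.84) = 9.74 m/s.
With constant cross-section the crest speed equals v; applying Bernoulli from the surface up to the crest, P_top = P_atm − ½ρv² − ρg·h_top.
P_top = 101900 − ½·1000·9.74² − 1000·9.81·3.31 = 21900 Pa. So P_gauge = P_top − P_atm = -80000 Pa.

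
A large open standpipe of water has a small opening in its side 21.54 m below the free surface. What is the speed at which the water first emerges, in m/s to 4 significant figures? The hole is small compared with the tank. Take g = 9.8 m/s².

Torricelli's result v = √(2gh) gives v = √(2·9.8·21.54) = 20.55 m/s.

v ≈ 20.55 m/s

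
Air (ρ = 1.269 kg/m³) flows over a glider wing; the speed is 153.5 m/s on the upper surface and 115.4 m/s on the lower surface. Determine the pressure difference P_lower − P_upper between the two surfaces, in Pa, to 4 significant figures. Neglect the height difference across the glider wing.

Bernoulli (same height): P_lower − P_upper = ½ρ(v_upper² − v_lower²).
ΔP = ½·1.269·(153.5² − 115.4²) = 6501 Pa.

ΔP ≈ 6501 Pa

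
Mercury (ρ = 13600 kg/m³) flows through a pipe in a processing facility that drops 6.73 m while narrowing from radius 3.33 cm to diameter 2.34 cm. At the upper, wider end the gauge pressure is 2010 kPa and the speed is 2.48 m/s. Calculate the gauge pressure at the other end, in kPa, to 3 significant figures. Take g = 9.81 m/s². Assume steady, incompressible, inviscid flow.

Mass conservation (A₁v₁ = A₂v₂) gives v₂ = 2.48 × 34.8/4.30 = 20.1 m/s.
Bernoulli: P₁ + ½ρv₁² + ρg h₁ = P₂ + ½ρv₂² + ρg h₂, so P₂ = P₁ + ½ρ(v₁² − v₂²) − ρg(h₂ − h₁).
P₂ = 2010000 + ½·13600·(2.48² − 20.1²) − 13600·9.81·(−6.73) = 2010000 + (-2700000) − (-898000) = 205000 Pa.

205 kPa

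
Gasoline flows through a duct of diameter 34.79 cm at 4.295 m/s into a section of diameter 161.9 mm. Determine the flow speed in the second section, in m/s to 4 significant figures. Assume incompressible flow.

Continuity gives A₁v₁ = A₂v₂, so v₂ = (950.6 cm²)/(205.9 cm²) × 4.295 m/s = 19.83 m/s.

v₂ = 19.83 m/s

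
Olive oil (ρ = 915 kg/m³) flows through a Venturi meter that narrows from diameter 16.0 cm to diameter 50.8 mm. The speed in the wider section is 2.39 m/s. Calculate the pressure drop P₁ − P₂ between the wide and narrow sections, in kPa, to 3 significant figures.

ΔP = 255 kPa

Continuity gives A₁v₁ = A₂v₂, so v₂ = (201 cm²)/(20.3 cm²) × 2.39 m/s = 23.7 m/s.
Bernoulli (h₁ = h₂): P₁ − P₂ = ½ρ(v₂² − v₁²).
P₁ − P₂ = ½·915·(23.7² − 2.39²) = ½·915·556 = 255000 Pa.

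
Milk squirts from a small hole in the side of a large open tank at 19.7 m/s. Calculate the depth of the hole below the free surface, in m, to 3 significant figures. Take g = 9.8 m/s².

h ≈ 19.8 m

For a small hole in a large open tank, ½v² = gh, giving h = v²/(2g).
h = 19.7²/(2·9.8) = 388/19.60 = 19.8 m.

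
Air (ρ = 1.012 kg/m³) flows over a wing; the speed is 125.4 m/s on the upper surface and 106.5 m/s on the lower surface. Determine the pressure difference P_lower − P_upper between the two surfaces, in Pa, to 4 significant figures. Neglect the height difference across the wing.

With negligible Δh, P + ½ρv² is constant, so P_low − P_up = ½ρ(v_up² − v_low²).
ΔP = ½·1.012·(125.4² − 106.5²) = 2218 Pa.

ΔP ≈ 2218 Pa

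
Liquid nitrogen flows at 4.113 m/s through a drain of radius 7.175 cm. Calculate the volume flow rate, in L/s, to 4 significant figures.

Q ≈ 66.52 L/s

Q = A·v = 0.01617 m² × 4.113 m/s = 0.06652 m³/s.
Converting: 0.06652 m³/s × 1000 = 66.52 L/s.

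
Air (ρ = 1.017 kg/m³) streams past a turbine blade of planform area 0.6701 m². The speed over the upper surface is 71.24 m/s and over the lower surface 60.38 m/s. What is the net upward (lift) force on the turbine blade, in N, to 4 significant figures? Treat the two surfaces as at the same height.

With equal heights on the two surfaces, Bernoulli gives P_lower − P_upper = ½ρ(v_upper² − v_lower²).
ΔP = ½·1.017·(71.24² − 60.38²) = 726.8 Pa.
Lift = ΔP · A = 726.8 × 0.6701 = 487.1 N.

487.1 N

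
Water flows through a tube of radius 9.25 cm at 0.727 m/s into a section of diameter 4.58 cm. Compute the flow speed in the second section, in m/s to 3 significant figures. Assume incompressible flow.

Mass conservation (A₁v₁ = A₂v₂) gives v₂ = 0.727 × 269/16.5 = 11.9 m/s.

v₂ ≈ 11.9 m/s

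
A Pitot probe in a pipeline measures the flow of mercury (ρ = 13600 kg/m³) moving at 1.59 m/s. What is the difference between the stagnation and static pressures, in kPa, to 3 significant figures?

17.2 kPa

The dynamic pressure equals the rise in static pressure at the stagnation point: ΔP = ½ρv².
ΔP = ½·13600·1.59² = 17200 Pa.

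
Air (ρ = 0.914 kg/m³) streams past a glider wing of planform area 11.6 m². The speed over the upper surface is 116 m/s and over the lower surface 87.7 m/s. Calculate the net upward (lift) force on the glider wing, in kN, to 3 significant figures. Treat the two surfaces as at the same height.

F ≈ 30.6 kN

From P + ½ρv² = const at equal height, P_low − P_up = ½ρ(v_up² − v_low²).
ΔP = ½·0.914·(116² − 87.7²) = 2630 Pa.
Lift = ΔP · A = 2630 × 11.6 = 30600 N.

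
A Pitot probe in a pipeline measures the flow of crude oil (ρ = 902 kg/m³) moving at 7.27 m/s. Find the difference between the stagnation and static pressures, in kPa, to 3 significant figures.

The dynamic pressure equals the rise in static pressure at the stagnation point: ΔP = ½ρv².
ΔP = ½·902·7.27² = 23800 Pa.

ΔP ≈ 23.8 kPa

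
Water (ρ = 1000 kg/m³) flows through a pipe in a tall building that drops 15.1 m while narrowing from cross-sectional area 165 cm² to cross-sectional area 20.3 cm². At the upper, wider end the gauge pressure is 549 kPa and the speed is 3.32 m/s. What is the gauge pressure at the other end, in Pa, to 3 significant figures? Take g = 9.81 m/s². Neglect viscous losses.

The volume flow rate is constant, so v₂ = (A₁/A₂)v₁ = (165/20.3)·3.32 = 27.0 m/s.
Energy conservation along the streamline gives P₂ = P₁ − ½ρ(v₂² − v₁²) − ρg(h₂ − h₁).
P₂ = 549000 + ½·1000·(3.32² − 27.0²) − 1000·9.81·(−15.1) = 549000 + (-359000) − (-148000) = 339000 Pa.

P₂ = 339000 Pa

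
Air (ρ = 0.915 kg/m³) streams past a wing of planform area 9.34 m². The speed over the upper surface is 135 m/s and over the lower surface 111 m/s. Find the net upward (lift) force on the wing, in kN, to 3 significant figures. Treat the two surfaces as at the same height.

F ≈ 25.2 kN

The faster flow above has the lower pressure; Bernoulli (same height) gives ΔP = ½ρ(v_up² − v_low²).
ΔP = ½·0.915·(135² − 111²) = 2700 Pa.
Lift = ΔP · A = 2700 × 9.34 = 25200 N.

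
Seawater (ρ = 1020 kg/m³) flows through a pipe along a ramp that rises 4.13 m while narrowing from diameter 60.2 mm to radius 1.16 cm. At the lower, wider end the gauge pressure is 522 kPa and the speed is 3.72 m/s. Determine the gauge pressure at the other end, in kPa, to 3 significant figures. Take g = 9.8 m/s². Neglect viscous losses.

The volume flow rate is constant, so v₂ = (A₁/A₂)v₁ = (28.5/4.23)·3.72 = 25.0 m/s.
Applying Bernoulli between the two ends and solving for P₂: P₂ = P₁ + ½ρ(v₁² − v₂²) − ρgΔh.
P₂ = 522000 + ½·1020·(3.72² − 25.0²) − 1020·9.8·(+4.13) = 522000 + (-313000) − (41300) = 168000 Pa.

P₂ ≈ 168 kPa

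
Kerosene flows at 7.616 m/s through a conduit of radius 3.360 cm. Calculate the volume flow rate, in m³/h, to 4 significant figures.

Q = A·v = 0.003547 m² × 7.616 m/s = 0.02701 m³/s.
Converting: 0.02701 m³/s × 3600 = 97.24 m³/h.

Q ≈ 97.24 m³/h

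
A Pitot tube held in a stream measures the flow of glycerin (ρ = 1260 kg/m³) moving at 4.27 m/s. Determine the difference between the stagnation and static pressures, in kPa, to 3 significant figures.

ΔP ≈ 11.5 kPa

At the stagnation point the flow is brought to rest, so Bernoulli gives P_stag − P_static = ½ρv².
ΔP = ½·1260·4.27² = 11500 Pa.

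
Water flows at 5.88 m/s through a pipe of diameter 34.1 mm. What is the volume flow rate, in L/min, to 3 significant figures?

Q = A·v = 0.000913 m² × 5.88 m/s = 0.00537 m³/s.
Converting: 0.00537 m³/s × 60000 = 322 L/min.

322 L/min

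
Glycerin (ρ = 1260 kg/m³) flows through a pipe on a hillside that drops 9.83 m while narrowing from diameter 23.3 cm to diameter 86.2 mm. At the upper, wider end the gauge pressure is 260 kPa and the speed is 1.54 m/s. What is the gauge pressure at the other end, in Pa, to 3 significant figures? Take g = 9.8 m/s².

The volume flow rate is constant, so v₂ = (A₁/A₂)v₁ = (426/58.4)·1.54 = 11.3 m/s.
Bernoulli: P₁ + ½ρv₁² + ρg h₁ = P₂ + ½ρv₂² + ρg h₂, so P₂ = P₁ + ½ρ(v₁² − v₂²) − ρg(h₂ − h₁).
P₂ = 260000 + ½·1260·(1.54² − 11.3²) − 1260·9.8·(−9.83) = 260000 + (-78300) − (-121000) = 303000 Pa.

P₂ ≈ 303000 Pa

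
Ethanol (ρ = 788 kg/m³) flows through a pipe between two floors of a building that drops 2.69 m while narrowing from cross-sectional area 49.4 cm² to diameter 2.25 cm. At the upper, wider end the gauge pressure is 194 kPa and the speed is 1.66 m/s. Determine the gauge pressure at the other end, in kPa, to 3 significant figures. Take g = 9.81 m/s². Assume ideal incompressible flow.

48.3 kPa

Continuity gives A₁v₁ = A₂v₂, so v₂ = (49.4 cm²)/(3.98 cm²) × 1.66 m/s = 20.6 m/s.
Energy conservation along the streamline gives P₂ = P₁ − ½ρ(v₂² − v₁²) − ρg(h₂ − h₁).
P₂ = 194000 + ½·788·(1.66² − 20.6²) − 788·9.81·(−2.69) = 194000 + (-167000) − (-20800) = 48300 Pa.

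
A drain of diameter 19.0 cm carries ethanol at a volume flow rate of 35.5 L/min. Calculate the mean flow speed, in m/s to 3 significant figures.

v = 0.0209 m/s

Q = 35.5 L/min = 0.000592 m³/s.
v = Q/A = 0.000592 / 0.0284 = 0.0209 m/s.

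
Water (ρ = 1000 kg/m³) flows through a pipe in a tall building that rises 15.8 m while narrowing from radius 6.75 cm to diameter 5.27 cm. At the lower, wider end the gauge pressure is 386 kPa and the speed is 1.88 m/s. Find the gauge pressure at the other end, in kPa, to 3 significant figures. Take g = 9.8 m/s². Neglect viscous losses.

Continuity gives A₁v₁ = A₂v₂, so v₂ = (143 cm²)/(21.8 cm²) × 1.88 m/s = 12.3 m/s.
Applying Bernoulli between the two ends and solving for P₂: P₂ = P₁ + ½ρ(v₁² − v₂²) − ρgΔh.
P₂ = 386000 + ½·1000·(1.88² − 12.3²) − 1000·9.8·(+15.8) = 386000 + (-74300) − (155000) = 157000 Pa.

P₂ ≈ 157 kPa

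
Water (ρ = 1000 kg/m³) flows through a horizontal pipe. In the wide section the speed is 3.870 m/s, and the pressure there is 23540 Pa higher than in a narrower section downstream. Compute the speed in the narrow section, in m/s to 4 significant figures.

With h₁ = h₂, rearranging Bernoulli gives v₂ = √(v₁² + 2ΔP/ρ).
v₂ = √(3.870² + 2·23540/1000) = √(14.98 + 47.08) = 7.878 m/s.

v₂ ≈ 7.878 m/s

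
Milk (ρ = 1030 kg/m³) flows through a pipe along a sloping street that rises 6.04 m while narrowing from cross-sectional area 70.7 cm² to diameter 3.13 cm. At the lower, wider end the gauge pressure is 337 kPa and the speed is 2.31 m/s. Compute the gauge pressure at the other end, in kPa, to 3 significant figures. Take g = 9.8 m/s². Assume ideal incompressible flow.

Mass conservation (A₁v₁ = A₂v₂) gives v₂ = 2.31 × 70.7/7.69 = 21.2 m/s.
Applying Bernoulli between the two ends and solving for P₂: P₂ = P₁ + ½ρ(v₁² − v₂²) − ρgΔh.
P₂ = 337000 + ½·1030·(2.31² − 21.2²) − 1030·9.8·(+6.04) = 337000 + (-229000) − (61000) = 46800 Pa.

P₂ ≈ 46.8 kPa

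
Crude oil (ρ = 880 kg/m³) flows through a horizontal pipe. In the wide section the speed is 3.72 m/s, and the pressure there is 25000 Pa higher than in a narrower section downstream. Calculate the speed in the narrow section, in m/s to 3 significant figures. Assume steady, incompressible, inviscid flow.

8.41 m/s

With h₁ = h₂, rearranging Bernoulli gives v₂ = √(v₁² + 2ΔP/ρ).
v₂ = √(3.72² + 2·25000/880) = √(13.8 + 56.8) = 8.41 m/s.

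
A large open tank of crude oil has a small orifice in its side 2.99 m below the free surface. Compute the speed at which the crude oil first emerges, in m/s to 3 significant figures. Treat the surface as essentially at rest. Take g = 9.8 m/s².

Bernoulli from surface to hole (P equal, v_surface ≈ 0): v = √(2gh) = √(2×9.8×2.99) = 7.66 m/s.

v = 7.66 m/s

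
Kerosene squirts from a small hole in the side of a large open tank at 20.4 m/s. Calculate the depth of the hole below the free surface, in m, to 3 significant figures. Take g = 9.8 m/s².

21.2 m

Torricelli: v = √(2gh), so h = v²/(2g).
h = 20.4²/(2·9.8) = 416/19.60 = 21.2 m.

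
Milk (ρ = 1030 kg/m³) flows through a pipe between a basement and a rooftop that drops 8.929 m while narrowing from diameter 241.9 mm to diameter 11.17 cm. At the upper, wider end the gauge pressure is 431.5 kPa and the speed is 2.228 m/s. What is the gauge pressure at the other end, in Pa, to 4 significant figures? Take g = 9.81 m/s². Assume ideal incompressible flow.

By continuity, v₂ = v₁·A₁/A₂ = 2.228·(459.6/97.99) = 10.45 m/s.
Applying Bernoulli between the two ends and solving for P₂: P₂ = P₁ + ½ρ(v₁² − v₂²) − ρgΔh.
P₂ = 431500 + ½·1030·(2.228² − 10.45²) − 1030·9.81·(−8.929) = 431500 + (-53670) − (-90220) = 468000 Pa.

P₂ ≈ 468000 Pa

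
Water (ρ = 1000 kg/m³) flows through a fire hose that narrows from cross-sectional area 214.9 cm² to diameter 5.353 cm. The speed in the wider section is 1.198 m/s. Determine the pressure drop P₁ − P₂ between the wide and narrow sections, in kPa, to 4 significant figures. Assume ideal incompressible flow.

64.71 kPa

The volume flow rate is constant, so v₂ = (A₁/A₂)v₁ = (214.9/22.51)·1.198 = 11.44 m/s.
The pipe is horizontal, so Bernoulli reduces to P₁ + ½ρv₁² = P₂ + ½ρv₂².
P₁ − P₂ = ½·1000·(11.44² − 1.198²) = ½·1000·129.4 = 64710 Pa.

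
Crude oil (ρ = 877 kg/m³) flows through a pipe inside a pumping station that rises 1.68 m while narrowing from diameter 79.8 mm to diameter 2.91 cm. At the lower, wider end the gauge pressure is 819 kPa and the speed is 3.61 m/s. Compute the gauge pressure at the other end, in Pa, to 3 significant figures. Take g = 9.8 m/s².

Continuity gives A₁v₁ = A₂v₂, so v₂ = (50.0 cm²)/(6.65 cm²) × 3.61 m/s = 27.1 m/s.
Energy conservation along the streamline gives P₂ = P₁ − ½ρ(v₂² − v₁²) − ρg(h₂ − h₁).
P₂ = 819000 + ½·877·(3.61² − 27.1²) − 877·9.8·(+1.68) = 819000 + (-317000) − (14400) = 487000 Pa.

487000 Pa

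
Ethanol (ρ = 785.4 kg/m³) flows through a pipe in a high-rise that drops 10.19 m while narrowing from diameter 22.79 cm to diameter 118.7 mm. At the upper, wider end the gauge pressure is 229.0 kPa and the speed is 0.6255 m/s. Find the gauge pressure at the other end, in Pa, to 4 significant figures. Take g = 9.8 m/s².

305500 Pa

The volume flow rate is constant, so v₂ = (A₁/A₂)v₁ = (407.9/110.7)·0.6255 = 2.306 m/s.
Energy conservation along the streamline gives P₂ = P₁ − ½ρ(v₂² − v₁²) − ρg(h₂ − h₁).
P₂ = 229000 + ½·785.4·(0.6255² − 2.306²) − 785.4·9.8·(−10.19) = 229000 + (-1934) − (-78430) = 305500 Pa.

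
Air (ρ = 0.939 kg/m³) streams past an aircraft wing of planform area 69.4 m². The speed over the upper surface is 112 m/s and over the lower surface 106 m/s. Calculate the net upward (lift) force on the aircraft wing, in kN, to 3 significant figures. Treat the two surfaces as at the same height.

F ≈ 42.6 kN

From P + ½ρv² = const at equal height, P_low − P_up = ½ρ(v_up² − v_low²).
ΔP = ½·0.939·(112² − 106²) = 614 Pa.
Lift = ΔP · A = 614 × 69.4 = 42600 N.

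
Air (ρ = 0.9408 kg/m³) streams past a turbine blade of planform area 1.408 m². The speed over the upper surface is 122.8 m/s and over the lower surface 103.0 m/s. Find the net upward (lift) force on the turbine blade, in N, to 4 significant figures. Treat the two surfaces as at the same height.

With equal heights on the two surfaces, Bernoulli gives P_lower − P_upper = ½ρ(v_upper² − v_lower²).
ΔP = ½·0.9408·(122.8² − 103.0²) = 2103 Pa.
Lift = ΔP · A = 2103 × 1.408 = 2961 N.

2961 N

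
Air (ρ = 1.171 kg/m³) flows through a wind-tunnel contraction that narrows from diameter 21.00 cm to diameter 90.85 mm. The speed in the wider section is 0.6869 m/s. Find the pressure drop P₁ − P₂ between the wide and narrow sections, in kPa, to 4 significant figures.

ΔP ≈ 0.007610 kPa

Continuity gives A₁v₁ = A₂v₂, so v₂ = (346.4 cm²)/(64.82 cm²) × 0.6869 m/s = 3.670 m/s.
Along the horizontal streamline, P + ½ρv² is constant.
P₁ − P₂ = ½·1.171·(3.670² − 0.6869²) = ½·1.171·13.00 = 7.610 Pa.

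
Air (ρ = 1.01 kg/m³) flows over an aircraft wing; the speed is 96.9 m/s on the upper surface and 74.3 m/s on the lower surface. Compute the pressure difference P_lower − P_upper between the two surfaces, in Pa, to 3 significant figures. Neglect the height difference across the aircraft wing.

Bernoulli (same height): P_lower − P_upper = ½ρ(v_upper² − v_lower²).
ΔP = ½·1.01·(96.9² − 74.3²) = 1950 Pa.

ΔP ≈ 1950 Pa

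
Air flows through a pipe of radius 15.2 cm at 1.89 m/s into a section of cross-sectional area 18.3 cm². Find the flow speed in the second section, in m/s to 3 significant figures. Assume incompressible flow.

Continuity gives A₁v₁ = A₂v₂, so v₂ = (726 cm²)/(18.3 cm²) × 1.89 m/s = 75.0 m/s.

75.0 m/s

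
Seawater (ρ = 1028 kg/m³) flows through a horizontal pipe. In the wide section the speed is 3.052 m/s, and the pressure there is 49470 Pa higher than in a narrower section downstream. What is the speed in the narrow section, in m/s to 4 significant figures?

v₂ ≈ 10.27 m/s

Horizontal Bernoulli: P₁ + ½ρv₁² = P₂ + ½ρv₂², so v₂² = v₁² + 2(P₁ − P₂)/ρ.
v₂ = √(3.052² + 2·49470/1028) = √(9.315 + 96.25) = 10.27 m/s.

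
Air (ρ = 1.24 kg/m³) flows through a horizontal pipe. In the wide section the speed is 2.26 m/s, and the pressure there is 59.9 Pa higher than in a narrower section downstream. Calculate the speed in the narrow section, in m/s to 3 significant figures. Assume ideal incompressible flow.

Along the level pipe P + ½ρv² is conserved, hence v₂² = v₁² + 2(P₁ − P₂)/ρ.
v₂ = √(2.26² + 2·59.9/1.24) = √(5.11 + 96.6) = 10.1 m/s.

v₂ ≈ 10.1 m/s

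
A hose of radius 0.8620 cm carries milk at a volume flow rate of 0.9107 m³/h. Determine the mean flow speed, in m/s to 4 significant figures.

Q = 0.9107 m³/h = 0.0002530 m³/s.
v = Q/A = 0.0002530 / 0.0002334 = 1.084 m/s.

v ≈ 1.084 m/s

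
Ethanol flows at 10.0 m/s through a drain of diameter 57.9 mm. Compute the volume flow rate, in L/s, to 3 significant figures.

Q = A·v = 0.00263 m² × 10.0 m/s = 0.0263 m³/s.
Converting: 0.0263 m³/s × 1000 = 26.3 L/s.

26.3 L/s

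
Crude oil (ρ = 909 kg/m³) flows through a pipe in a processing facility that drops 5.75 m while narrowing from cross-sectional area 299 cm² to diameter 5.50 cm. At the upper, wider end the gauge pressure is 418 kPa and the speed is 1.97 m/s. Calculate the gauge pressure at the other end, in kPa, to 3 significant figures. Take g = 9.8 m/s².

P₂ ≈ 192 kPa

Mass conservation (A₁v₁ = A₂v₂) gives v₂ = 1.97 × 299/23.8 = 24.8 m/s.
Applying Bernoulli between the two ends and solving for P₂: P₂ = P₁ + ½ρ(v₁² − v₂²) − ρgΔh.
P₂ = 418000 + ½·909·(1.97² − 24.8²) − 909·9.8·(−5.75) = 418000 + (-278000) − (-51200) = 192000 Pa.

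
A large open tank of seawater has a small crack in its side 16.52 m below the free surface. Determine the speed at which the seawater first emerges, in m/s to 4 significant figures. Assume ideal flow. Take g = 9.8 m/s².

v ≈ 17.99 m/s

Bernoulli from surface to hole (P equal, v_surface ≈ 0): v = √(2gh) = √(2×9.8×16.52) = 17.99 m/s.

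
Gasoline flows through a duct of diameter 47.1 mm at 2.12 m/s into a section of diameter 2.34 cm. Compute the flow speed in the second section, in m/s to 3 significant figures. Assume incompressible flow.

8.59 m/s

Mass conservation (A₁v₁ = A₂v₂) gives v₂ = 2.12 × 17.4/4.30 = 8.59 m/s.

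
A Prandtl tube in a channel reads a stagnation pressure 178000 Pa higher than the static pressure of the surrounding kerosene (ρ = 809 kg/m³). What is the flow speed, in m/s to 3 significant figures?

v = 21.0 m/s

The dynamic pressure equals the rise in static pressure at the stagnation point: ΔP = ½ρv².
v = √(2ΔP/ρ) = √(2·178000/809) = 21.0 m/s.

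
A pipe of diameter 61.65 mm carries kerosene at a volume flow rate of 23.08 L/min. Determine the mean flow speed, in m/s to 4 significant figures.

v = 0.1289 m/s

Q = 23.08 L/min = 0.0003847 m³/s.
v = Q/A = 0.0003847 / 0.002985 = 0.1289 m/s.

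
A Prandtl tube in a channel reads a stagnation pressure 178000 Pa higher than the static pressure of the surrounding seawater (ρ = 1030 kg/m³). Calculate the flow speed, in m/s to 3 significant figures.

v = 18.6 m/s

Bernoulli between the free stream and the stagnation point: ½ρv² = P_stag − P_static.
v = √(2ΔP/ρ) = √(2·178000/1030) = 18.6 m/s.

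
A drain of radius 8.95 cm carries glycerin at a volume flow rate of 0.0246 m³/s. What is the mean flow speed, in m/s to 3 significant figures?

Q = 0.0246 m³/s = 0.0246 m³/s.
v = Q/A = 0.0246 / 0.0252 = 0.978 m/s.

v = 0.978 m/s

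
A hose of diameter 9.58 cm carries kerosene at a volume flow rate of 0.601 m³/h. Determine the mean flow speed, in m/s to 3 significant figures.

0.0232 m/s

Q = 0.601 m³/h = 0.000167 m³/s.
v = Q/A = 0.000167 / 0.00721 = 0.0232 m/s.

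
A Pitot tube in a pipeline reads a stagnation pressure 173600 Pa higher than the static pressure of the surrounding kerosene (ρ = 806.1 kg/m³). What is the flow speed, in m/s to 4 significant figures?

At the stagnation point the flow is brought to rest, so Bernoulli gives P_stag − P_static = ½ρv².
v = √(2ΔP/ρ) = √(2·173600/806.1) = 20.75 m/s.

v ≈ 20.75 m/s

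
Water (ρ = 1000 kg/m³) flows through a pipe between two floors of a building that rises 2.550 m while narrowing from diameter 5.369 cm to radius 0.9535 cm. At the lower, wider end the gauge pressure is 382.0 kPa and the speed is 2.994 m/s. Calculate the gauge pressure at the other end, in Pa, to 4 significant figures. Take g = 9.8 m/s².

Continuity gives A₁v₁ = A₂v₂, so v₂ = (22.64 cm²)/(2.856 cm²) × 2.994 m/s = 23.73 m/s.
Bernoulli: P₁ + ½ρv₁² + ρg h₁ = P₂ + ½ρv₂² + ρg h₂, so P₂ = P₁ + ½ρ(v₁² − v₂²) − ρg(h₂ − h₁).
P₂ = 382000 + ½·1000·(2.994² − 23.73²) − 1000·9.8·(+2.550) = 382000 + (-277100) − (24990) = 79880 Pa.

P₂ ≈ 79880 Pa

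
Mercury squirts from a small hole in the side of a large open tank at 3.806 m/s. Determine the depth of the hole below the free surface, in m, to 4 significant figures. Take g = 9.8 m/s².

h = 0.7391 m

Torricelli: v = √(2gh), so h = v²/(2g).
h = 3.806²/(2·9.8) = 14.49/19.60 = 0.7391 m.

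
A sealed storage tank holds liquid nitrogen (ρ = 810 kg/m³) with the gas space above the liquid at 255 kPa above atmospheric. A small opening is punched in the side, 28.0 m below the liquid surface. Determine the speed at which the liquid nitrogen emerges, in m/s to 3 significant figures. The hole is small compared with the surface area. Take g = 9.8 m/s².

v = 34.3 m/s

Take point 1 at the surface (v₁ ≈ 0) and point 2 at the hole (at atmospheric pressure). Bernoulli: P₁ + ρg h = P_atm + ½ρv₂².
With P₁ − P_atm = 255000 Pa, v₂ = √(2gh + 2ΔP/ρ) = √(2·9.8·28.0 + 2·255000/810) = 34.3 m/s.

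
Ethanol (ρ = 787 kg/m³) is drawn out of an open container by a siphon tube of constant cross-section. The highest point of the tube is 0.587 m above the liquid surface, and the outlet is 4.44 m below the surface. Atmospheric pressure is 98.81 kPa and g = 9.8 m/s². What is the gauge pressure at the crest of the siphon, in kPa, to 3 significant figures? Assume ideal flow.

P_gauge ≈ -38.8 kPa

From the surface to the outlet (both open to atmosphere, surface at rest): v = √(2g·h_out) = √(2·9.8·4.44) = 9.33 m/s.
With constant cross-section the crest speed equals v; applying Bernoulli from the surface up to the crest, P_top = P_atm − ½ρv² − ρg·h_top.
P_top = 98810 − ½·787·9.33² − 787·9.8·0.587 = 60000 Pa. So P_gauge = P_top − P_atm = -38800 Pa.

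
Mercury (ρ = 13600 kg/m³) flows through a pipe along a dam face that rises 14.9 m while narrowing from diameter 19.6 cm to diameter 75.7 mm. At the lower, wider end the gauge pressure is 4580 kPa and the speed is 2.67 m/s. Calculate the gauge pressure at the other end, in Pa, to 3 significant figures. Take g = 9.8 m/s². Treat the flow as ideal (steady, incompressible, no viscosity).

P₂ ≈ 464000 Pa

Mass conservation (A₁v₁ = A₂v₂) gives v₂ = 2.67 × 302/45.0 = 17.9 m/s.
Bernoulli: P₁ + ½ρv₁² + ρg h₁ = P₂ + ½ρv₂² + ρg h₂, so P₂ = P₁ + ½ρ(v₁² − v₂²) − ρg(h₂ − h₁).
P₂ = 4580000 + ½·13600·(2.67² − 17.9²) − 13600·9.8·(+14.9) = 4580000 + (-2130000) − (1990000) = 464000 Pa.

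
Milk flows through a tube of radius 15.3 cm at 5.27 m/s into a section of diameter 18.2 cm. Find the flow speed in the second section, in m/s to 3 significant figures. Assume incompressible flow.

v₂ ≈ 14.9 m/s

By continuity, v₂ = v₁·A₁/A₂ = 5.27·(735/260) = 14.9 m/s.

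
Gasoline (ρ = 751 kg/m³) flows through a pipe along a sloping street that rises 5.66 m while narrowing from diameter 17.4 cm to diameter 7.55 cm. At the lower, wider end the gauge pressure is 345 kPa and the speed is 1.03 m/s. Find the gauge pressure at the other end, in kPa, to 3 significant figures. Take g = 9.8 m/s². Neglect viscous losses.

Continuity gives A₁v₁ = A₂v₂, so v₂ = (238 cm²)/(44.8 cm²) × 1.03 m/s = 5.47 m/s.
Energy conservation along the streamline gives P₂ = P₁ − ½ρ(v₂² − v₁²) − ρg(h₂ − h₁).
P₂ = 345000 + ½·751·(1.03² − 5.47²) − 751·9.8·(+5.66) = 345000 + (-10800) − (41700) = 293000 Pa.

P₂ ≈ 293 kPa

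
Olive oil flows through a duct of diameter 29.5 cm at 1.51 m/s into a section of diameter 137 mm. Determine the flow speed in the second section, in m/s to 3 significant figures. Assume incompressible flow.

By continuity, v₂ = v₁·A₁/A₂ = 1.51·(683/147) = 7.00 m/s.

v₂ ≈ 7.00 m/s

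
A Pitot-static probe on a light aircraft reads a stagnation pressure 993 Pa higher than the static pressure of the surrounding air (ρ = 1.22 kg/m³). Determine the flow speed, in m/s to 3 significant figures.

Bernoulli between the free stream and the stagnation point: ½ρv² = P_stag − P_static.
v = √(2ΔP/ρ) = √(2·993/1.22) = 40.3 m/s.

v ≈ 40.3 m/s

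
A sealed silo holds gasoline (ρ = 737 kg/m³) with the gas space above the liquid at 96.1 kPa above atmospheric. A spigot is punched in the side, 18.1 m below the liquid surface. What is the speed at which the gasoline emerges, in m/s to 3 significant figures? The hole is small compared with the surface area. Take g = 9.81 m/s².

Take point 1 at the surface (v₁ ≈ 0) and point 2 at the hole (at atmospheric pressure). Bernoulli: P₁ + ρg h = P_atm + ½ρv₂².
With P₁ − P_atm = 96100 Pa, v₂ = √(2gh + 2ΔP/ρ) = √(2·9.81·18.1 + 2·96100/737) = 24.8 m/s.

v ≈ 24.8 m/s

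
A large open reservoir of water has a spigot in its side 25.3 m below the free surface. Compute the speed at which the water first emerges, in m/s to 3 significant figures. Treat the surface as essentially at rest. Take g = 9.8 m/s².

v = 22.3 m/s

The surface is effectively still and both ends are open, so ½v² = gh and v = √(2·9.8·25.3) = 22.3 m/s.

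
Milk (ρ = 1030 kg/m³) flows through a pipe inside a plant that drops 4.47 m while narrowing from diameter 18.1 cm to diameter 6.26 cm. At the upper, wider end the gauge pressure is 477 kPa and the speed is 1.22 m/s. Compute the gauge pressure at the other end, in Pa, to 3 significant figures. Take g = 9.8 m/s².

P₂ ≈ 469000 Pa

Mass conservation (A₁v₁ = A₂v₂) gives v₂ = 1.22 × 257/30.8 = 10.2 m/s.
Applying Bernoulli between the two ends and solving for P₂: P₂ = P₁ + ½ρ(v₁² − v₂²) − ρgΔh.
P₂ = 477000 + ½·1030·(1.22² − 10.2²) − 1030·9.8·(−4.47) = 477000 + (-52800) − (-45100) = 469000 Pa.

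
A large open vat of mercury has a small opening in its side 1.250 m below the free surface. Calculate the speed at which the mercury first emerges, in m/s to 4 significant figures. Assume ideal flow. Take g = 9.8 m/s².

Torricelli's result v = √(2gh) gives v = √(2·9.8·1.250) = 4.950 m/s.

v = 4.950 m/s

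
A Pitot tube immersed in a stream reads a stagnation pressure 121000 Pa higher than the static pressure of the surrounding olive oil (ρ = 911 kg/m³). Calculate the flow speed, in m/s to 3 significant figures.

The dynamic pressure equals the rise in static pressure at the stagnation point: ΔP = ½ρv².
v = √(2ΔP/ρ) = √(2·121000/911) = 16.3 m/s.

v ≈ 16.3 m/s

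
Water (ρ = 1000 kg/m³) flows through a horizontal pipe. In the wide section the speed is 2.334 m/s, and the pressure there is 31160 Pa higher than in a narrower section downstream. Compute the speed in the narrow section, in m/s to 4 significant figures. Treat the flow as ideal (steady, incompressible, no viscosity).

Along the level pipe P + ½ρv² is conserved, hence v₂² = v₁² + 2(P₁ − P₂)/ρ.
v₂ = √(2.334² + 2·31160/1000) = √(5.448 + 62.32) = 8.232 m/s.

v₂ ≈ 8.232 m/s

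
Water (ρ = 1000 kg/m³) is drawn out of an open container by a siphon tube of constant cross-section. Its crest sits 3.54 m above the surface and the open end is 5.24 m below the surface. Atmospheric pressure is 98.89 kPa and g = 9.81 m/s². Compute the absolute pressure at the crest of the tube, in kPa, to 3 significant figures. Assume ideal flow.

P_top ≈ 12.8 kPa

The outlet speed comes from Torricelli: v = √(2g·5.24) = 10.1 m/s.
Continuity keeps v the same throughout the tube; from surface to crest, P_atm + 0 = P_top + ½ρv² + ρg·h_top.
P_top = 98890 − ½·1000·10.1² − 1000·9.81·3.54 = 12800 Pa.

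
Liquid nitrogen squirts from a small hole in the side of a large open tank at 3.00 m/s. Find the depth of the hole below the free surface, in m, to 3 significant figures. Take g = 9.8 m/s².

h ≈ 0.459 m

Torricelli: v = √(2gh), so h = v²/(2g).
h = 3.00²/(2·9.8) = 9.00/19.60 = 0.459 m.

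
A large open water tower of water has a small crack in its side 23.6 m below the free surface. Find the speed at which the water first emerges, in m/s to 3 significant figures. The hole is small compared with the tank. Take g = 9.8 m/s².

Torricelli's result v = √(2gh) gives v = √(2·9.8·23.6) = 21.5 m/s.

v ≈ 21.5 m/s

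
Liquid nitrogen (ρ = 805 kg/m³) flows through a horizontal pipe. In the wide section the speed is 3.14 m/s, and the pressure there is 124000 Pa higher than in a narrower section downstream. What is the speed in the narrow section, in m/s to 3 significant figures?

v₂ ≈ 17.8 m/s

Along the level pipe P + ½ρv² is conserved, hence v₂² = v₁² + 2(P₁ − P₂)/ρ.
v₂ = √(3.14² + 2·124000/805) = √(9.86 + 308) = 17.8 m/s.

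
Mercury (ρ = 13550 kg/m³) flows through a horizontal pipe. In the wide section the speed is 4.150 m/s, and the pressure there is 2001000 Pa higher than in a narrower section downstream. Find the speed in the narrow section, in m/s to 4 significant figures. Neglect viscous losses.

With h₁ = h₂, rearranging Bernoulli gives v₂ = √(v₁² + 2ΔP/ρ).
v₂ = √(4.150² + 2·2001000/13550) = √(17.22 + 295.4) = 17.68 m/s.

17.68 m/s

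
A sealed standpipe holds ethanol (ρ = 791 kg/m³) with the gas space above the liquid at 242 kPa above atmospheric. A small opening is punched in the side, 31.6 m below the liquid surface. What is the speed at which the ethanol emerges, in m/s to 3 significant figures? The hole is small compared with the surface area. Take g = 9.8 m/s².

v ≈ 35.1 m/s

Take point 1 at the surface (v₁ ≈ 0) and point 2 at the hole (at atmospheric pressure). Bernoulli: P₁ + ρg h = P_atm + ½ρv₂².
With P₁ − P_atm = 242000 Pa, v₂ = √(2gh + 2ΔP/ρ) = √(2·9.8·31.6 + 2·242000/791) = 35.1 m/s.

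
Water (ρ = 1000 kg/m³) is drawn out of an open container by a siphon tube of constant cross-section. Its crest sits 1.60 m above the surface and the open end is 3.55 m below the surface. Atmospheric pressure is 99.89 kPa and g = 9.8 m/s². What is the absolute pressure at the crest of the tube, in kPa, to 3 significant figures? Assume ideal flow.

From the surface to the outlet (both open to atmosphere, surface at rest): v = √(2g·h_out) = √(2·9.8·3.55) = 8.34 m/s.
Continuity keeps v the same throughout the tube; from surface to crest, P_atm + 0 = P_top + ½ρv² + ρg·h_top.
P_top = 99890 − ½·1000·8.34² − 1000·9.8·1.60 = 49400 Pa.

P_top ≈ 49.4 kPa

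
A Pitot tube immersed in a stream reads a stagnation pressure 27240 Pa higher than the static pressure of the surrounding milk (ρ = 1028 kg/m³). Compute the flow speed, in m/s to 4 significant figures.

v = 7.280 m/s

At the stagnation point the flow is brought to rest, so Bernoulli gives P_stag − P_static = ½ρv².
v = √(2ΔP/ρ) = √(2·27240/1028) = 7.280 m/s.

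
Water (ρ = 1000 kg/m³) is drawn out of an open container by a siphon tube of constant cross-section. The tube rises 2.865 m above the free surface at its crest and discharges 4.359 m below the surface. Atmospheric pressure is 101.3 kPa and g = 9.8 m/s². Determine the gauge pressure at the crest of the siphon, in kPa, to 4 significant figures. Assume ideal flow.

-70.80 kPa

The outlet speed comes from Torricelli: v = √(2g·4.359) = 9.243 m/s.
Continuity keeps v the same throughout the tube; from surface to crest, P_atm + 0 = P_top + ½ρv² + ρg·h_top.
P_top = 101300 − ½·1000·9.243² − 1000·9.8·2.865 = 30500 Pa. So P_gauge = P_top − P_atm = -70800 Pa.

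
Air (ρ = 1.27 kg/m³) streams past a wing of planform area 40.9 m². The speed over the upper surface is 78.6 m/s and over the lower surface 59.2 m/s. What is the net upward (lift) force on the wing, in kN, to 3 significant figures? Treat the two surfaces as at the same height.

F = 69.4 kN

From P + ½ρv² = const at equal height, P_low − P_up = ½ρ(v_up² − v_low²).
ΔP = ½·1.27·(78.6² − 59.2²) = 1700 Pa.
Lift = ΔP · A = 1700 × 40.9 = 69400 N.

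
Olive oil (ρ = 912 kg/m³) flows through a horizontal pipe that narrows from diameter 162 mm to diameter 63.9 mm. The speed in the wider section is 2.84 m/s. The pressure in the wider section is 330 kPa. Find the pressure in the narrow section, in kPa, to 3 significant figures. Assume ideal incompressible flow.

P₂ ≈ 182 kPa

Mass conservation (A₁v₁ = A₂v₂) gives v₂ = 2.84 × 206/32.1 = 18.3 m/s.
Bernoulli (h₁ = h₂): P₁ − P₂ = ½ρ(v₂² − v₁²).
P₂ = P₁ − ½ρ(v₂² − v₁²) = 330000 − ½·912·(18.3² − 2.84²) = 330000 − 148000 = 182000 Pa.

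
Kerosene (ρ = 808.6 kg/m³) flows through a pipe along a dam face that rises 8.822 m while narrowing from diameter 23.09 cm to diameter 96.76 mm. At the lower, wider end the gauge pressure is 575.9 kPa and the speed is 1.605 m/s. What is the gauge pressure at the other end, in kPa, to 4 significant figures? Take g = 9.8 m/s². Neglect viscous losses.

P₂ ≈ 473.3 kPa

Continuity gives A₁v₁ = A₂v₂, so v₂ = (418.7 cm²)/(73.53 cm²) × 1.605 m/s = 9.140 m/s.
Bernoulli: P₁ + ½ρv₁² + ρg h₁ = P₂ + ½ρv₂² + ρg h₂, so P₂ = P₁ + ½ρ(v₁² − v₂²) − ρg(h₂ − h₁).
P₂ = 575900 + ½·808.6·(1.605² − 9.140²) − 808.6·9.8·(+8.822) = 575900 + (-32730) − (69910) = 473300 Pa.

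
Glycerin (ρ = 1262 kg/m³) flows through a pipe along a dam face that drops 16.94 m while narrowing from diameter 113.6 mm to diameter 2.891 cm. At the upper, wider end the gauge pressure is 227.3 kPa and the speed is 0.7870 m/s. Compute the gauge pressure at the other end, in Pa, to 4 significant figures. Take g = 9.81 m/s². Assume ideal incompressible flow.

P₂ = 344200 Pa

Mass conservation (A₁v₁ = A₂v₂) gives v₂ = 0.7870 × 101.4/6.564 = 12.15 m/s.
Bernoulli: P₁ + ½ρv₁² + ρg h₁ = P₂ + ½ρv₂² + ρg h₂, so P₂ = P₁ + ½ρ(v₁² − v₂²) − ρg(h₂ − h₁).
P₂ = 227300 + ½·1262·(0.7870² − 12.15²) − 1262·9.81·(−16.94) = 227300 + (-92780) − (-209700) = 344200 Pa.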